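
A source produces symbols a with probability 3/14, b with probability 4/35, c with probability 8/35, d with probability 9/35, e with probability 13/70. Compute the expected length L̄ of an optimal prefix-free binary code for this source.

2.3 bits/symbol

Repeatedly combine the two least-probable nodes; the expected code length is the sum of the merged weights.
merge 4/35 + 13/70 → 3/10
merge 3/14 + 8/35 → 31/70
merge 9/35 + 3/10 → 39/70
merge 31/70 + 39/70 → 1
L = 3/10 + 31/70 + 39/70 + 1 = 23/10 = 2.3 bits/symbol.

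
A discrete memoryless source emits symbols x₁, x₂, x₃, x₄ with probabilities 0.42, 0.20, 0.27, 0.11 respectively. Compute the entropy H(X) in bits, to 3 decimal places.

H = −Σ pᵢ log₂ pᵢ.
−0.42·log₂(0.42) = 0.5256
−0.20·log₂(0.20) = 0.4644
−0.27·log₂(0.27) = 0.5100
−0.11·log₂(0.11) = 0.3503
Sum ≈ 1.8503 → 1.850 bits.

1.850 bits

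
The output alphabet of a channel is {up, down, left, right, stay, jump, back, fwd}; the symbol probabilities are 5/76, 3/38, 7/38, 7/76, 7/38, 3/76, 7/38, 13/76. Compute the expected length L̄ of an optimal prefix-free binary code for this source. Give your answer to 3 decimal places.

Repeatedly combine the two least-probable nodes; the expected code length is the sum of the merged weights.
merge 3/76 + 5/76 → 2/19
merge 3/38 + 7/76 → 13/76
merge 2/19 + 13/76 → 21/76
merge 13/76 + 7/38 → 27/76
merge 7/38 + 7/38 → 7/19
merge 21/76 + 27/76 → 12/19
merge 7/19 + 12/19 → 1
L = 2/19 + 13/76 + 21/76 + 27/76 + 7/19 + 12/19 + 1 = 221/76 ≈ 2.908 bits/symbol.

2.908 bits/symbol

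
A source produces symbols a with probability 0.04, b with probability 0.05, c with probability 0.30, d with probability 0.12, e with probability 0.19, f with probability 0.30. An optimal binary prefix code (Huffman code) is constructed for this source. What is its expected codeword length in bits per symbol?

2.3 bits/symbol

Repeatedly combine the two least-probable nodes; the expected code length is the sum of the merged weights.
merge 1/25 + 1/20 → 9/100
merge 9/100 + 3/25 → 21/100
merge 19/100 + 21/100 → 2/5
merge 3/10 + 3/10 → 3/5
merge 2/5 + 3/5 → 1
L = 9/100 + 21/100 + 2/5 + 3/5 + 1 = 23/10 = 2.3 bits/symbol.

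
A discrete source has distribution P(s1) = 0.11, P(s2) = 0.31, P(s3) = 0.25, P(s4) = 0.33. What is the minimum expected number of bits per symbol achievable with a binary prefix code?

Repeatedly combine the two least-probable nodes; the expected code length is the sum of the merged weights.
merge 11/100 + 1/4 → 9/25
merge 31/100 + 33/100 → 16/25
merge 9/25 + 16/25 → 1
L = 9/25 + 16/25 + 1 = 2 bits/symbol.

2 bits/symbol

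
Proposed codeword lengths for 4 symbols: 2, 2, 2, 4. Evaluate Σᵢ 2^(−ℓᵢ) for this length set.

0.8125

With common denominator 2^4 = 16: Σ 2^(−ℓᵢ) = 4/16 + 4/16 + 4/16 + 1/16 = 13/16 = 0.8125.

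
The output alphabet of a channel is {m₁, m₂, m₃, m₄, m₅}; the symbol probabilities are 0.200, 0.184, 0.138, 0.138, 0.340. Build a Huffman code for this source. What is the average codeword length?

Repeatedly combine the two least-probable nodes; the expected code length is the sum of the merged weights.
merge 69/500 + 69/500 → 69/250
merge 23/125 + 1/5 → 48/125
merge 69/250 + 17/50 → 77/125
merge 48/125 + 77/125 → 1
L = 69/250 + 48/125 + 77/125 + 1 = 569/250 = 2.276 bits/symbol.

2.276 bits/symbol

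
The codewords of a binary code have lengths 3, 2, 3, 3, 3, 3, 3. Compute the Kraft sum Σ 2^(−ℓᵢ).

1

With common denominator 2^3 = 8: Σ 2^(−ℓᵢ) = 1/8 + 2/8 + 1/8 + 1/8 + 1/8 + 1/8 + 1/8 = 8/8 = 1.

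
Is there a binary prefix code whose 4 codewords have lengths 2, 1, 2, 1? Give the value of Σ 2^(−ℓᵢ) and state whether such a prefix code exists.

1.5; no

With common denominator 2^2 = 4: Σ 2^(−ℓᵢ) = 1/4 + 2/4 + 1/4 + 2/4 = 6/4 = 1.5.
Kraft's inequality requires Σ ≤ 1; here Σ = 1.5 > 1, so no such prefix code exists.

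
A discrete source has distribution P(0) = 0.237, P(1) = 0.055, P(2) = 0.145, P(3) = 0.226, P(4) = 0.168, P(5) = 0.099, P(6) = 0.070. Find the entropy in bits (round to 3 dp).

H = −Σ pᵢ log₂ pᵢ.
−0.237·log₂(0.237) = 0.4923
−0.055·log₂(0.055) = 0.2301
−0.145·log₂(0.145) = 0.4040
−0.226·log₂(0.226) = 0.4849
−0.168·log₂(0.168) = 0.4323
−0.099·log₂(0.099) = 0.3303
−0.070·log₂(0.070) = 0.2686
Sum ≈ 2.6425 → 2.642 bits.

2.642 bits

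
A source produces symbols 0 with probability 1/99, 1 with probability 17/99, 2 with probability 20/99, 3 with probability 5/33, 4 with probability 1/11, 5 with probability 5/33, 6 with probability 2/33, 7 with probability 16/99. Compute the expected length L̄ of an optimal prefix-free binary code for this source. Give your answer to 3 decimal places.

Repeatedly combine the two least-probable nodes; the expected code length is the sum of the merged weights.
merge 1/99 + 2/33 → 7/99
merge 7/99 + 1/11 → 16/99
merge 5/33 + 5/33 → 10/33
merge 16/99 + 16/99 → 32/99
merge 17/99 + 20/99 → 37/99
merge 10/33 + 32/99 → 62/99
merge 37/99 + 62/99 → 1
L = 7/99 + 16/99 + 10/33 + 32/99 + 37/99 + 62/99 + 1 = 283/99 ≈ 2.859 bits/symbol.

2.859 bits/symbol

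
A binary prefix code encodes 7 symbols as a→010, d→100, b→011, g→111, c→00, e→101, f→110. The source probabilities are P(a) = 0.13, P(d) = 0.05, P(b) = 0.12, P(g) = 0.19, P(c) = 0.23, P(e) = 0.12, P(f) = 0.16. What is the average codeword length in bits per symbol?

2.77 bits/symbol

L̄ = Σ pᵢ·ℓᵢ = 0.13·3 + 0.05·3 + 0.12·3 + 0.19·3 + 0.23·2 + 0.12·3 + 0.16·3 = 2.77 bits/symbol.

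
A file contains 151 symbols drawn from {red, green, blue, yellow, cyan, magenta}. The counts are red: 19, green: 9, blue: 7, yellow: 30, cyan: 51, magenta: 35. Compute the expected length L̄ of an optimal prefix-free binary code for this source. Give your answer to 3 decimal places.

2.338 bits/symbol

Probabilities are the counts divided by 151.
Repeatedly combine the two least-probable nodes; the expected code length is the sum of the merged weights.
merge 7/151 + 9/151 → 16/151
merge 16/151 + 19/151 → 35/151
merge 30/151 + 35/151 → 65/151
merge 35/151 + 51/151 → 86/151
merge 65/151 + 86/151 → 1
L = 16/151 + 35/151 + 65/151 + 86/151 + 1 = 353/151 ≈ 2.338 bits/symbol.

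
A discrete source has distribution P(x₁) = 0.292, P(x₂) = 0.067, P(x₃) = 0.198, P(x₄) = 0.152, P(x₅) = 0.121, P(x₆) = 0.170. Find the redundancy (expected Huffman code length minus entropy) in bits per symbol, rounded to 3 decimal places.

Entropy H = −Σ p log₂ p ≈ 2.4589 bits.
Huffman merges: 67/1000+121/1000→47/250; 19/125+17/100→161/500; 47/250+99/500→193/500; 73/250+161/500→307/500; 193/500+307/500→1. L = 251/100 ≈ 2.5100.
L − H = 2.5100 − 2.4589 = 0.051 bits.

0.051 bits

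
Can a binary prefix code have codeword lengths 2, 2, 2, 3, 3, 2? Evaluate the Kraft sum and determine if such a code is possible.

With common denominator 2^3 = 8: Σ 2^(−ℓᵢ) = 2/8 + 2/8 + 2/8 + 1/8 + 1/8 + 2/8 = 10/8 = 1.25.
Kraft's inequality requires Σ ≤ 1; here Σ = 1.25 > 1, so no such prefix code exists.

1.25; no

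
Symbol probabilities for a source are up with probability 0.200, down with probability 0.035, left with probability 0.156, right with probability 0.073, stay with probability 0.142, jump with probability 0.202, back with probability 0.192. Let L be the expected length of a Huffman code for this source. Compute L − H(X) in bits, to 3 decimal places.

Entropy H = −Σ p log₂ p ≈ 2.6506 bits.
Huffman merges: 7/200+73/1000→27/250; 27/250+71/500→1/4; 39/250+24/125→87/250; 1/5+101/500→201/500; 1/4+87/250→299/500; 201/500+299/500→1. L = 1353/500 ≈ 2.7060.
L − H = 2.7060 − 2.6506 = 0.055 bits.

0.055 bits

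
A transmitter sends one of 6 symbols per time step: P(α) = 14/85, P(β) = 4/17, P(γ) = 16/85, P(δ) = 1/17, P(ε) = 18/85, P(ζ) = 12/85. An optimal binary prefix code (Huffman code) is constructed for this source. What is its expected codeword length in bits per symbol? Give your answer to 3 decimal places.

Repeatedly combine the two least-probable nodes; the expected code length is the sum of the merged weights.
merge 1/17 + 12/85 → 1/5
merge 14/85 + 16/85 → 6/17
merge 1/5 + 18/85 → 7/17
merge 4/17 + 6/17 → 10/17
merge 7/17 + 10/17 → 1
L = 1/5 + 6/17 + 7/17 + 10/17 + 1 = 217/85 ≈ 2.553 bits/symbol.

2.553 bits/symbol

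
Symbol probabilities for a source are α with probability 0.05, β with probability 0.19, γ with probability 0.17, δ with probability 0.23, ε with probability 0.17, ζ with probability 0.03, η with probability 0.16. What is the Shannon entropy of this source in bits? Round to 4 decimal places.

2.6029 bits

H = −Σ pᵢ log₂ pᵢ.
−0.05·log₂(0.05) = 0.2161
−0.19·log₂(0.19) = 0.4552
−0.17·log₂(0.17) = 0.4346
−0.23·log₂(0.23) = 0.4877
−0.17·log₂(0.17) = 0.4346
−0.03·log₂(0.03) = 0.1518
−0.16·log₂(0.16) = 0.4230
Sum ≈ 2.6029 → 2.6029 bits.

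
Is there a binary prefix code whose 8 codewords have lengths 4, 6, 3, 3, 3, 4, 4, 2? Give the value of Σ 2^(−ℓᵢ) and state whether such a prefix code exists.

With common denominator 2^6 = 64: Σ 2^(−ℓᵢ) = 4/64 + 1/64 + 8/64 + 8/64 + 8/64 + 4/64 + 4/64 + 16/64 = 53/64 = 0.828125.
Kraft's inequality requires Σ ≤ 1; here Σ = 0.828125 ≤ 1, so such a prefix code exists.

0.828125; yes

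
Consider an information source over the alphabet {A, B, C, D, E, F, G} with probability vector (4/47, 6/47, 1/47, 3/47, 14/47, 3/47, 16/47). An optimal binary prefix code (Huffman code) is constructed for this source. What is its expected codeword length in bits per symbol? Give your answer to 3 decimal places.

Repeatedly combine the two least-probable nodes; the expected code length is the sum of the merged weights.
merge 1/47 + 3/47 → 4/47
merge 3/47 + 4/47 → 7/47
merge 4/47 + 6/47 → 10/47
merge 7/47 + 10/47 → 17/47
merge 14/47 + 16/47 → 30/47
merge 17/47 + 30/47 → 1
L = 4/47 + 7/47 + 10/47 + 17/47 + 30/47 + 1 = 115/47 ≈ 2.447 bits/symbol.

2.447 bits/symbol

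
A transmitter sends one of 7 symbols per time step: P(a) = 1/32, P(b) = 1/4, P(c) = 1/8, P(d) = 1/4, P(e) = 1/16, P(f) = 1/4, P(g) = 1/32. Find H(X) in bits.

2.4375 bits

Each probability is a power of 1/2, so log₂(1/p) is an integer.
H = Σ p·log₂(1/p) = 1/32·5 + 1/4·2 + 1/8·3 + 1/4·2 + 1/16·4 + 1/4·2 + 1/32·5 = 2.4375 bits.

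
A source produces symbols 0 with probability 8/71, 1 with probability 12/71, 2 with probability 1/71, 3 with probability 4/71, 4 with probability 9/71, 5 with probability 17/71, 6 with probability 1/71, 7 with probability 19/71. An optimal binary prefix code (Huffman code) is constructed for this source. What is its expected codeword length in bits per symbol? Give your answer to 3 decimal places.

2.606 bits/symbol

Repeatedly combine the two least-probable nodes; the expected code length is the sum of the merged weights.
merge 1/71 + 1/71 → 2/71
merge 2/71 + 4/71 → 6/71
merge 6/71 + 8/71 → 14/71
merge 9/71 + 12/71 → 21/71
merge 14/71 + 17/71 → 31/71
merge 19/71 + 21/71 → 40/71
merge 31/71 + 40/71 → 1
L = 2/71 + 6/71 + 14/71 + 21/71 + 31/71 + 40/71 + 1 = 185/71 ≈ 2.606 bits/symbol.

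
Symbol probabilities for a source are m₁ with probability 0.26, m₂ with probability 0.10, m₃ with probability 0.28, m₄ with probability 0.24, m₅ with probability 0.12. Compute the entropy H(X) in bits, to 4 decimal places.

2.2129 bits

H = −Σ pᵢ log₂ pᵢ.
−0.26·log₂(0.26) = 0.5053
−0.10·log₂(0.10) = 0.3322
−0.28·log₂(0.28) = 0.5142
−0.24·log₂(0.24) = 0.4941
−0.12·log₂(0.12) = 0.3671
Sum ≈ 2.2129 → 2.2129 bits.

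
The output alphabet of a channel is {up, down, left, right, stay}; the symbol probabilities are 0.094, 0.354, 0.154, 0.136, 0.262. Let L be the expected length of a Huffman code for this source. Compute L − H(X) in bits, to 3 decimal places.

Entropy H = −Σ p log₂ p ≈ 2.1644 bits.
Huffman merges: 47/500+17/125→23/100; 77/500+23/100→48/125; 131/500+177/500→77/125; 48/125+77/125→1. L = 223/100 ≈ 2.2300.
L − H = 2.2300 − 2.1644 = 0.066 bits.

0.066 bits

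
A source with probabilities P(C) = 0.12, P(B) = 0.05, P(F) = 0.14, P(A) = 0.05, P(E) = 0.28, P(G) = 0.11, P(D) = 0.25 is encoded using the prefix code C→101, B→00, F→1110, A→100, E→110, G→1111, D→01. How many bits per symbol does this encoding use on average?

L̄ = Σ pᵢ·ℓᵢ = 0.12·3 + 0.05·2 + 0.14·4 + 0.05·3 + 0.28·3 + 0.11·4 + 0.25·2 = 2.95 bits/symbol.

2.95 bits/symbol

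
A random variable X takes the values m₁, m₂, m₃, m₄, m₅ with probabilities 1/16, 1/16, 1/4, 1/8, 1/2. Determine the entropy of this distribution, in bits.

1.875 bits

Each probability is a power of 1/2, so log₂(1/p) is an integer.
H = Σ p·log₂(1/p) = 1/16·4 + 1/16·4 + 1/4·2 + 1/8·3 + 1/2·1 = 1.875 bits.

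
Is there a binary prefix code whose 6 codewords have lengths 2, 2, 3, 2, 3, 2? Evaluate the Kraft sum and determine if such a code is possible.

1.25; no

With common denominator 2^3 = 8: Σ 2^(−ℓᵢ) = 2/8 + 2/8 + 1/8 + 2/8 + 1/8 + 2/8 = 10/8 = 1.25.
Kraft's inequality requires Σ ≤ 1; here Σ = 1.25 > 1, so no such prefix code exists.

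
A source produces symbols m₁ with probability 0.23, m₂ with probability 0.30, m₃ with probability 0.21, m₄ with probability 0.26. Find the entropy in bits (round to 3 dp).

1.987 bits

H = −Σ pᵢ log₂ pᵢ.
−0.23·log₂(0.23) = 0.4877
−0.30·log₂(0.30) = 0.5211
−0.21·log₂(0.21) = 0.4728
−0.26·log₂(0.26) = 0.5053
Sum ≈ 1.9869 → 1.987 bits.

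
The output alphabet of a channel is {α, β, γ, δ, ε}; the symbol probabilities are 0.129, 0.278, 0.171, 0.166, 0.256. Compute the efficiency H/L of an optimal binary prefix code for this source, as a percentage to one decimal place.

98.6%

Entropy H = −Σ p log₂ p ≈ 2.2636 bits.
Huffman merges: 129/1000+83/500→59/200; 171/1000+32/125→427/1000; 139/500+59/200→573/1000; 427/1000+573/1000→1. L = 459/200 ≈ 2.2950.
Efficiency = H/L = 2.2636/2.2950 = 98.6%.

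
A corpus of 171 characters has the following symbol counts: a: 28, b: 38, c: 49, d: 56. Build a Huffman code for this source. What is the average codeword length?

Probabilities are the counts divided by 171.
Repeatedly combine the two least-probable nodes; the expected code length is the sum of the merged weights.
merge 28/171 + 2/9 → 22/57
merge 49/171 + 56/171 → 35/57
merge 22/57 + 35/57 → 1
L = 22/57 + 35/57 + 1 = 2 bits/symbol.

2 bits/symbol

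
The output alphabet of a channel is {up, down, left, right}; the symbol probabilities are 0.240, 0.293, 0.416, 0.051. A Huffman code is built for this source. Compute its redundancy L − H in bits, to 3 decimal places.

Entropy H = −Σ p log₂ p ≈ 1.7584 bits.
Huffman merges: 51/1000+6/25→291/1000; 291/1000+293/1000→73/125; 52/125+73/125→1. L = 15/8 ≈ 1.8750.
L − H = 1.8750 − 1.7584 = 0.117 bits.

0.117 bits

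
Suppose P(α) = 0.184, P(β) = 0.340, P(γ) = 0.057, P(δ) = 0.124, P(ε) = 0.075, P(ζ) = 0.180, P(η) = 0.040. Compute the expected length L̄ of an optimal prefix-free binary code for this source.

2.565 bits/symbol

Repeatedly combine the two least-probable nodes; the expected code length is the sum of the merged weights.
merge 1/25 + 57/1000 → 97/1000
merge 3/40 + 97/1000 → 43/250
merge 31/250 + 43/250 → 37/125
merge 9/50 + 23/125 → 91/250
merge 37/125 + 17/50 → 159/250
merge 91/250 + 159/250 → 1
L = 97/1000 + 43/250 + 37/125 + 91/250 + 159/250 + 1 = 513/200 = 2.565 bits/symbol.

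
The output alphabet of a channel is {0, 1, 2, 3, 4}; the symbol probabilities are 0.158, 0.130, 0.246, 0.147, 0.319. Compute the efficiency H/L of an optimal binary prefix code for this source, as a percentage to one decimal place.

Entropy H = −Σ p log₂ p ≈ 2.2334 bits.
Huffman merges: 13/100+147/1000→277/1000; 79/500+123/500→101/250; 277/1000+319/1000→149/250; 101/250+149/250→1. L = 2277/1000 ≈ 2.2770.
Efficiency = H/L = 2.2334/2.2770 = 98.1%.

98.1%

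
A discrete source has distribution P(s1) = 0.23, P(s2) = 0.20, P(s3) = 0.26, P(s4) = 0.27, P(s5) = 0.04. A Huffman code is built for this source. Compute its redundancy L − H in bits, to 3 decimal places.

0.087 bits

Entropy H = −Σ p log₂ p ≈ 2.1531 bits.
Huffman merges: 1/25+1/5→6/25; 23/100+6/25→47/100; 13/50+27/100→53/100; 47/100+53/100→1. L = 56/25 ≈ 2.2400.
L − H = 2.2400 − 2.1531 = 0.087 bits.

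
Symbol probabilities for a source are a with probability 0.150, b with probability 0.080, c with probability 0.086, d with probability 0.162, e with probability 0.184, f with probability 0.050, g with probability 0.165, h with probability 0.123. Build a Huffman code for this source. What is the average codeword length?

2.946 bits/symbol

Repeatedly combine the two least-probable nodes; the expected code length is the sum of the merged weights.
merge 1/20 + 2/25 → 13/100
merge 43/500 + 123/1000 → 209/1000
merge 13/100 + 3/20 → 7/25
merge 81/500 + 33/200 → 327/1000
merge 23/125 + 209/1000 → 393/1000
merge 7/25 + 327/1000 → 607/1000
merge 393/1000 + 607/1000 → 1
L = 13/100 + 209/1000 + 7/25 + 327/1000 + 393/1000 + 607/1000 + 1 = 1473/500 = 2.946 bits/symbol.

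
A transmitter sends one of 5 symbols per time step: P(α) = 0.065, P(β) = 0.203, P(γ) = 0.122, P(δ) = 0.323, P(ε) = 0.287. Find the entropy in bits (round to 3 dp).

H = −Σ pᵢ log₂ pᵢ.
−0.065·log₂(0.065) = 0.2563
−0.203·log₂(0.203) = 0.4670
−0.122·log₂(0.122) = 0.3703
−0.323·log₂(0.323) = 0.5266
−0.287·log₂(0.287) = 0.5169
Sum ≈ 2.1371 → 2.137 bits.

2.137 bits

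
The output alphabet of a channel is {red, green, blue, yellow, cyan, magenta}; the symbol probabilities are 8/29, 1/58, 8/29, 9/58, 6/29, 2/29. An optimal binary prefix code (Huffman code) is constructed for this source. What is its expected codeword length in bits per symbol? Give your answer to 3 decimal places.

2.328 bits/symbol

Repeatedly combine the two least-probable nodes; the expected code length is the sum of the merged weights.
merge 1/58 + 2/29 → 5/58
merge 5/58 + 9/58 → 7/29
merge 6/29 + 7/29 → 13/29
merge 8/29 + 8/29 → 16/29
merge 13/29 + 16/29 → 1
L = 5/58 + 7/29 + 13/29 + 16/29 + 1 = 135/58 ≈ 2.328 bits/symbol.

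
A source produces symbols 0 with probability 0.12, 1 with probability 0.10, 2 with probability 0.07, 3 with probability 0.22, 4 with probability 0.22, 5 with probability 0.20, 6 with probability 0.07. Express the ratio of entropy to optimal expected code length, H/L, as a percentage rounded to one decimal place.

98.6%

Entropy H = −Σ p log₂ p ≈ 2.6619 bits.
Huffman merges: 7/100+7/100→7/50; 1/10+3/25→11/50; 7/50+1/5→17/50; 11/50+11/50→11/25; 11/50+17/50→14/25; 11/25+14/25→1. L = 27/10 ≈ 2.7000.
Efficiency = H/L = 2.6619/2.7000 = 98.6%.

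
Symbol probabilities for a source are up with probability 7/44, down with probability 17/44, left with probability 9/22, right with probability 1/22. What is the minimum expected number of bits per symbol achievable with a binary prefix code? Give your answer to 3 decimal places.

1.795 bits/symbol

Repeatedly combine the two least-probable nodes; the expected code length is the sum of the merged weights.
merge 1/22 + 7/44 → 9/44
merge 9/44 + 17/44 → 13/22
merge 9/22 + 13/22 → 1
L = 9/44 + 13/22 + 1 = 79/44 ≈ 1.795 bits/symbol.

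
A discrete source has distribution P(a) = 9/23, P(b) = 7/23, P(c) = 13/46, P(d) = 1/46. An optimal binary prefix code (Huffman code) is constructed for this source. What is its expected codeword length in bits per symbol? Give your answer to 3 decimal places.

Repeatedly combine the two least-probable nodes; the expected code length is the sum of the merged weights.
merge 1/46 + 13/46 → 7/23
merge 7/23 + 7/23 → 14/23
merge 9/23 + 14/23 → 1
L = 7/23 + 14/23 + 1 = 44/23 ≈ 1.913 bits/symbol.

1.913 bits/symbol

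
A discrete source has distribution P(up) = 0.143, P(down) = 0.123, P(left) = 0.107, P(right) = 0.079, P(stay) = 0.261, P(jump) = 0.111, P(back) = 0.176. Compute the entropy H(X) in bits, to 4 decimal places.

2.7063 bits

H = −Σ pᵢ log₂ pᵢ.
−0.143·log₂(0.143) = 0.4012
−0.123·log₂(0.123) = 0.3719
−0.107·log₂(0.107) = 0.3450
−0.079·log₂(0.079) = 0.2893
−0.261·log₂(0.261) = 0.5058
−0.111·log₂(0.111) = 0.3520
−0.176·log₂(0.176) = 0.4411
Sum ≈ 2.7063 → 2.7063 bits.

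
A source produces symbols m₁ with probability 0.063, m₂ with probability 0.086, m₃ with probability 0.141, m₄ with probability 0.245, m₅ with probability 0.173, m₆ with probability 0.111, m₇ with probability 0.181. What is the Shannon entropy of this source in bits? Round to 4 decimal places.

2.6876 bits

H = −Σ pᵢ log₂ pᵢ.
−0.063·log₂(0.063) = 0.2513
−0.086·log₂(0.086) = 0.3044
−0.141·log₂(0.141) = 0.3985
−0.245·log₂(0.245) = 0.4971
−0.173·log₂(0.173) = 0.4379
−0.111·log₂(0.111) = 0.3520
−0.181·log₂(0.181) = 0.4463
Sum ≈ 2.6876 → 2.6876 bits.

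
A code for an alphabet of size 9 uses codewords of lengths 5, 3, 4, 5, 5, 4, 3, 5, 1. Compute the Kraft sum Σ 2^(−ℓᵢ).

1

With common denominator 2^5 = 32: Σ 2^(−ℓᵢ) = 1/32 + 4/32 + 2/32 + 1/32 + 1/32 + 2/32 + 4/32 + 1/32 + 16/32 = 32/32 = 1.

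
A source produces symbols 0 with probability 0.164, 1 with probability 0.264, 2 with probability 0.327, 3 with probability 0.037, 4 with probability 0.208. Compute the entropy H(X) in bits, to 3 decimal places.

2.110 bits

H = −Σ pᵢ log₂ pᵢ.
−0.164·log₂(0.164) = 0.4278
−0.264·log₂(0.264) = 0.5072
−0.327·log₂(0.327) = 0.5273
−0.037·log₂(0.037) = 0.1760
−0.208·log₂(0.208) = 0.4712
Sum ≈ 2.1095 → 2.110 bits.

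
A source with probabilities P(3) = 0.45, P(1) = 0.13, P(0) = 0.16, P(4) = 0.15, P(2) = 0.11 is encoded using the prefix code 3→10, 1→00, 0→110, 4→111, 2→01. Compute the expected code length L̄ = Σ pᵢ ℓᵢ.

2.31 bits/symbol

L̄ = Σ pᵢ·ℓᵢ = 0.45·2 + 0.13·2 + 0.16·3 + 0.15·3 + 0.11·2 = 2.31 bits/symbol.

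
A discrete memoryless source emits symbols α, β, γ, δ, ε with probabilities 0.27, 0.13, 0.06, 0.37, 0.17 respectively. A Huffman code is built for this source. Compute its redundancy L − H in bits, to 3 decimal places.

0.078 bits

Entropy H = −Σ p log₂ p ≈ 2.1015 bits.
Huffman merges: 3/50+13/100→19/100; 17/100+19/100→9/25; 27/100+9/25→63/100; 37/100+63/100→1. L = 109/50 ≈ 2.1800.
L − H = 2.1800 − 2.1015 = 0.078 bits.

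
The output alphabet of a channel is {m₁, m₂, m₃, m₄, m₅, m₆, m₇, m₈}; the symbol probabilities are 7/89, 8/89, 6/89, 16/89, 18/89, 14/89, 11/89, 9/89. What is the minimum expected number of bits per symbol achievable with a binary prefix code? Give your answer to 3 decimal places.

2.944 bits/symbol

Repeatedly combine the two least-probable nodes; the expected code length is the sum of the merged weights.
merge 6/89 + 7/89 → 13/89
merge 8/89 + 9/89 → 17/89
merge 11/89 + 13/89 → 24/89
merge 14/89 + 16/89 → 30/89
merge 17/89 + 18/89 → 35/89
merge 24/89 + 30/89 → 54/89
merge 35/89 + 54/89 → 1
L = 13/89 + 17/89 + 24/89 + 30/89 + 35/89 + 54/89 + 1 = 262/89 ≈ 2.944 bits/symbol.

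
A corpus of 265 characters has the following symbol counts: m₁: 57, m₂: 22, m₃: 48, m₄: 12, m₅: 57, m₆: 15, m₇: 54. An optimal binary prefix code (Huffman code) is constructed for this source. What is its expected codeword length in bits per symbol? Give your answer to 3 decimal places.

Probabilities are the counts divided by 265.
Repeatedly combine the two least-probable nodes; the expected code length is the sum of the merged weights.
merge 12/265 + 3/53 → 27/265
merge 22/265 + 27/265 → 49/265
merge 48/265 + 49/265 → 97/265
merge 54/265 + 57/265 → 111/265
merge 57/265 + 97/265 → 154/265
merge 111/265 + 154/265 → 1
L = 27/265 + 49/265 + 97/265 + 111/265 + 154/265 + 1 = 703/265 ≈ 2.653 bits/symbol.

2.653 bits/symbol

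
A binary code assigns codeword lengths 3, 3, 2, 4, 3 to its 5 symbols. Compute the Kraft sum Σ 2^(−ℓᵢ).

0.6875

With common denominator 2^4 = 16: Σ 2^(−ℓᵢ) = 2/16 + 2/16 + 4/16 + 1/16 + 2/16 = 11/16 = 0.6875.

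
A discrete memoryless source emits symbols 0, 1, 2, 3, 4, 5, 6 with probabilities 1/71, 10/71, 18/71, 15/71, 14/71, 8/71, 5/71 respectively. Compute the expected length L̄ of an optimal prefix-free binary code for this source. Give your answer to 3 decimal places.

Repeatedly combine the two least-probable nodes; the expected code length is the sum of the merged weights.
merge 1/71 + 5/71 → 6/71
merge 6/71 + 8/71 → 14/71
merge 10/71 + 14/71 → 24/71
merge 14/71 + 15/71 → 29/71
merge 18/71 + 24/71 → 42/71
merge 29/71 + 42/71 → 1
L = 6/71 + 14/71 + 24/71 + 29/71 + 42/71 + 1 = 186/71 ≈ 2.620 bits/symbol.

2.620 bits/symbol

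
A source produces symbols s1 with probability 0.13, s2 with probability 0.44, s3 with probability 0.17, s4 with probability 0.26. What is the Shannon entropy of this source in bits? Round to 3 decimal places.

1.844 bits

H = −Σ pᵢ log₂ pᵢ.
−0.13·log₂(0.13) = 0.3826
−0.44·log₂(0.44) = 0.5211
−0.17·log₂(0.17) = 0.4346
−0.26·log₂(0.26) = 0.5053
Sum ≈ 1.8437 → 1.844 bits.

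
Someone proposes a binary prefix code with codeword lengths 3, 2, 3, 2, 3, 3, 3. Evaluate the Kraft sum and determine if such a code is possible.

1.125; no

With common denominator 2^3 = 8: Σ 2^(−ℓᵢ) = 1/8 + 2/8 + 1/8 + 2/8 + 1/8 + 1/8 + 1/8 = 9/8 = 1.125.
Kraft's inequality requires Σ ≤ 1; here Σ = 1.125 > 1, so no such prefix code exists.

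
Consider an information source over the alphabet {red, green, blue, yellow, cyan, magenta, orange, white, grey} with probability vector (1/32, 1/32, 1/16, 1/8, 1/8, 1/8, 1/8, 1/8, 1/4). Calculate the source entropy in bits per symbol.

2.9375 bits

Each probability is a power of 1/2, so log₂(1/p) is an integer.
H = Σ p·log₂(1/p) = 1/32·5 + 1/32·5 + 1/16·4 + 1/8·3 + 1/8·3 + 1/8·3 + 1/8·3 + 1/8·3 + 1/4·2 = 2.9375 bits.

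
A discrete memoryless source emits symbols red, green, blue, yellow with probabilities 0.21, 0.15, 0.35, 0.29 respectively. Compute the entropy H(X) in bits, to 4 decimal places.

1.9314 bits

H = −Σ pᵢ log₂ pᵢ.
−0.21·log₂(0.21) = 0.4728
−0.15·log₂(0.15) = 0.4105
−0.35·log₂(0.35) = 0.5301
−0.29·log₂(0.29) = 0.5179
Sum ≈ 1.9314 → 1.9314 bits.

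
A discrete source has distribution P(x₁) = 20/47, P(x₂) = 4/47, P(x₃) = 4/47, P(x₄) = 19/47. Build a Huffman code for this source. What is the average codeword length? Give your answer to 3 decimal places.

1.745 bits/symbol

Repeatedly combine the two least-probable nodes; the expected code length is the sum of the merged weights.
merge 4/47 + 4/47 → 8/47
merge 8/47 + 19/47 → 27/47
merge 20/47 + 27/47 → 1
L = 8/47 + 27/47 + 1 = 82/47 ≈ 1.745 bits/symbol.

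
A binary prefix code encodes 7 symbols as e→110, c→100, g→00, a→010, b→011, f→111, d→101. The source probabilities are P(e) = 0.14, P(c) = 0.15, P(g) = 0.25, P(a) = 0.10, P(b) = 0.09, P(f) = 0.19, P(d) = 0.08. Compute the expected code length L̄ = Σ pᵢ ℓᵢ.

2.75 bits/symbol

L̄ = Σ pᵢ·ℓᵢ = 0.14·3 + 0.15·3 + 0.25·2 + 0.10·3 + 0.09·3 + 0.19·3 + 0.08·3 = 2.75 bits/symbol.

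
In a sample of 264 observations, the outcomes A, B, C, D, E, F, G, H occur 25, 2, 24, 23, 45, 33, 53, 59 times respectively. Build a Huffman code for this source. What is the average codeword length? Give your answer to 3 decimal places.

2.856 bits/symbol

Probabilities are the counts divided by 264.
Repeatedly combine the two least-probable nodes; the expected code length is the sum of the merged weights.
merge 1/132 + 23/264 → 25/264
merge 1/11 + 25/264 → 49/264
merge 25/264 + 1/8 → 29/132
merge 15/88 + 49/264 → 47/132
merge 53/264 + 29/132 → 37/88
merge 59/264 + 47/132 → 51/88
merge 37/88 + 51/88 → 1
L = 25/264 + 49/264 + 29/132 + 47/132 + 37/88 + 51/88 + 1 = 377/132 ≈ 2.856 bits/symbol.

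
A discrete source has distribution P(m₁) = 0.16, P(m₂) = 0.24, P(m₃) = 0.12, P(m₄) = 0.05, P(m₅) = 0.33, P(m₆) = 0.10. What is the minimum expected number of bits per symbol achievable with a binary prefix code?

Repeatedly combine the two least-probable nodes; the expected code length is the sum of the merged weights.
merge 1/20 + 1/10 → 3/20
merge 3/25 + 3/20 → 27/100
merge 4/25 + 6/25 → 2/5
merge 27/100 + 33/100 → 3/5
merge 2/5 + 3/5 → 1
L = 3/20 + 27/100 + 2/5 + 3/5 + 1 = 121/50 = 2.42 bits/symbol.

2.42 bits/symbol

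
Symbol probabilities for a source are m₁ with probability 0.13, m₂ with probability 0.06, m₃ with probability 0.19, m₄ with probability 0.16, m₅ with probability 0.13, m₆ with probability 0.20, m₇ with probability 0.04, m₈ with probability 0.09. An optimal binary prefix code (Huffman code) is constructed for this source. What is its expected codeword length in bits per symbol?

Repeatedly combine the two least-probable nodes; the expected code length is the sum of the merged weights.
merge 1/25 + 3/50 → 1/10
merge 9/100 + 1/10 → 19/100
merge 13/100 + 13/100 → 13/50
merge 4/25 + 19/100 → 7/20
merge 19/100 + 1/5 → 39/100
merge 13/50 + 7/20 → 61/100
merge 39/100 + 61/100 → 1
L = 1/10 + 19/100 + 13/50 + 7/20 + 39/100 + 61/100 + 1 = 29/10 = 2.9 bits/symbol.

2.9 bits/symbol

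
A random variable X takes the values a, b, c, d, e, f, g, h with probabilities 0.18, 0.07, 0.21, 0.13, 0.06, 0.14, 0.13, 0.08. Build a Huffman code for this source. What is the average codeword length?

2.92 bits/symbol

Repeatedly combine the two least-probable nodes; the expected code length is the sum of the merged weights.
merge 3/50 + 7/100 → 13/100
merge 2/25 + 13/100 → 21/100
merge 13/100 + 13/100 → 13/50
merge 7/50 + 9/50 → 8/25
merge 21/100 + 21/100 → 21/50
merge 13/50 + 8/25 → 29/50
merge 21/50 + 29/50 → 1
L = 13/100 + 21/100 + 13/50 + 8/25 + 21/50 + 29/50 + 1 = 73/25 = 2.92 bits/symbol.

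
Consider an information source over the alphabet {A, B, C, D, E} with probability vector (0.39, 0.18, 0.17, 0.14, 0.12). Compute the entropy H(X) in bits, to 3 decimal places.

H = −Σ pᵢ log₂ pᵢ.
−0.39·log₂(0.39) = 0.5298
−0.18·log₂(0.18) = 0.4453
−0.17·log₂(0.17) = 0.4346
−0.14·log₂(0.14) = 0.3971
−0.12·log₂(0.12) = 0.3671
Sum ≈ 2.1739 → 2.174 bits.

2.174 bits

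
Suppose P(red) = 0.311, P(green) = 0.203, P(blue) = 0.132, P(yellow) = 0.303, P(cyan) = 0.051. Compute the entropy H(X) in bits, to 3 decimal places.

2.118 bits

H = −Σ pᵢ log₂ pᵢ.
−0.311·log₂(0.311) = 0.5240
−0.203·log₂(0.203) = 0.4670
−0.132·log₂(0.132) = 0.3856
−0.303·log₂(0.303) = 0.5220
−0.051·log₂(0.051) = 0.2190
Sum ≈ 2.1176 → 2.118 bits.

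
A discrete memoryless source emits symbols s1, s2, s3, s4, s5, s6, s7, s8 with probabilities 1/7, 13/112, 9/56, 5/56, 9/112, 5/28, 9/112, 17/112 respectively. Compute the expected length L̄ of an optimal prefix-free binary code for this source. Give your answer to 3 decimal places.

Repeatedly combine the two least-probable nodes; the expected code length is the sum of the merged weights.
merge 9/112 + 9/112 → 9/56
merge 5/56 + 13/112 → 23/112
merge 1/7 + 17/112 → 33/112
merge 9/56 + 9/56 → 9/28
merge 5/28 + 23/112 → 43/112
merge 33/112 + 9/28 → 69/112
merge 43/112 + 69/112 → 1
L = 9/56 + 23/112 + 33/112 + 9/28 + 43/112 + 69/112 + 1 = 167/56 ≈ 2.982 bits/symbol.

2.982 bits/symbol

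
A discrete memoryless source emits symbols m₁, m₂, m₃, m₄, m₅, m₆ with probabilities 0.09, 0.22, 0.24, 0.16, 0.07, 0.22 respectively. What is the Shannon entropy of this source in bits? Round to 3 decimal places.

H = −Σ pᵢ log₂ pᵢ.
−0.09·log₂(0.09) = 0.3127
−0.22·log₂(0.22) = 0.4806
−0.24·log₂(0.24) = 0.4941
−0.16·log₂(0.16) = 0.4230
−0.07·log₂(0.07) = 0.2686
−0.22·log₂(0.22) = 0.4806
Sum ≈ 2.4595 → 2.460 bits.

2.460 bits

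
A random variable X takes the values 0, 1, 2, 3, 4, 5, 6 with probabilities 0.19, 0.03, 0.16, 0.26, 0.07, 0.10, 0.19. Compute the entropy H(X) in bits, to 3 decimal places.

H = −Σ pᵢ log₂ pᵢ.
−0.19·log₂(0.19) = 0.4552
−0.03·log₂(0.03) = 0.1518
−0.16·log₂(0.16) = 0.4230
−0.26·log₂(0.26) = 0.5053
−0.07·log₂(0.07) = 0.2686
−0.10·log₂(0.10) = 0.3322
−0.19·log₂(0.19) = 0.4552
Sum ≈ 2.5913 → 2.591 bits.

2.591 bits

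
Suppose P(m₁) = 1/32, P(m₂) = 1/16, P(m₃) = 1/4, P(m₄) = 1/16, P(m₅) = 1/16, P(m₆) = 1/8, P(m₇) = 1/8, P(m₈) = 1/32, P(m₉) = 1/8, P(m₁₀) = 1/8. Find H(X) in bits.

3.0625 bits

Each probability is a power of 1/2, so log₂(1/p) is an integer.
H = Σ p·log₂(1/p) = 1/32·5 + 1/16·4 + 1/4·2 + 1/16·4 + 1/16·4 + 1/8·3 + 1/8·3 + 1/32·5 + 1/8·3 + 1/8·3 = 3.0625 bits.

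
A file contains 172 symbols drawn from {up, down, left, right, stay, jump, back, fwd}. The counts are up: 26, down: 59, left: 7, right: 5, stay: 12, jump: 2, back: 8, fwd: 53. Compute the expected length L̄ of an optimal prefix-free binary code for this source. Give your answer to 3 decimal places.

Probabilities are the counts divided by 172.
Repeatedly combine the two least-probable nodes; the expected code length is the sum of the merged weights.
merge 1/86 + 5/172 → 7/172
merge 7/172 + 7/172 → 7/86
merge 2/43 + 3/43 → 5/43
merge 7/86 + 5/43 → 17/86
merge 13/86 + 17/86 → 15/43
merge 53/172 + 59/172 → 28/43
merge 15/43 + 28/43 → 1
L = 7/172 + 7/86 + 5/43 + 17/86 + 15/43 + 28/43 + 1 = 419/172 ≈ 2.436 bits/symbol.

2.436 bits/symbol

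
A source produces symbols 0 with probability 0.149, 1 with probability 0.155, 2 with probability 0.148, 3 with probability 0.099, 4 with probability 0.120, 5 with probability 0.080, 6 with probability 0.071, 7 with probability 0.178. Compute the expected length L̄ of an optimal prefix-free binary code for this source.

2.973 bits/symbol

Repeatedly combine the two least-probable nodes; the expected code length is the sum of the merged weights.
merge 71/1000 + 2/25 → 151/1000
merge 99/1000 + 3/25 → 219/1000
merge 37/250 + 149/1000 → 297/1000
merge 151/1000 + 31/200 → 153/500
merge 89/500 + 219/1000 → 397/1000
merge 297/1000 + 153/500 → 603/1000
merge 397/1000 + 603/1000 → 1
L = 151/1000 + 219/1000 + 297/1000 + 153/500 + 397/1000 + 603/1000 + 1 = 2973/1000 = 2.973 bits/symbol.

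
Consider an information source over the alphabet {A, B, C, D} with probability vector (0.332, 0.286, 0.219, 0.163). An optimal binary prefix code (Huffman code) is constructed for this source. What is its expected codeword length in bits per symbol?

Repeatedly combine the two least-probable nodes; the expected code length is the sum of the merged weights.
merge 163/1000 + 219/1000 → 191/500
merge 143/500 + 83/250 → 309/500
merge 191/500 + 309/500 → 1
L = 191/500 + 309/500 + 1 = 2 bits/symbol.

2 bits/symbol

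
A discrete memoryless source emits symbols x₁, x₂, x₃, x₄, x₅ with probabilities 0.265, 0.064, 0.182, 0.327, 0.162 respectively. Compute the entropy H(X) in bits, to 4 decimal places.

H = −Σ pᵢ log₂ pᵢ.
−0.265·log₂(0.265) = 0.5077
−0.064·log₂(0.064) = 0.2538
−0.182·log₂(0.182) = 0.4474
−0.327·log₂(0.327) = 0.5273
−0.162·log₂(0.162) = 0.4254
Sum ≈ 2.1616 → 2.1616 bits.

2.1616 bits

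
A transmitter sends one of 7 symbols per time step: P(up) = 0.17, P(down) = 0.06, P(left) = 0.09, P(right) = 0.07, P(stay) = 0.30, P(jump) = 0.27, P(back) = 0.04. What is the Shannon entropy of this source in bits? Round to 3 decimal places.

2.476 bits

H = −Σ pᵢ log₂ pᵢ.
−0.17·log₂(0.17) = 0.4346
−0.06·log₂(0.06) = 0.2435
−0.09·log₂(0.09) = 0.3127
−0.07·log₂(0.07) = 0.2686
−0.30·log₂(0.30) = 0.5211
−0.27·log₂(0.27) = 0.5100
−0.04·log₂(0.04) = 0.1858
Sum ≈ 2.4762 → 2.476 bits.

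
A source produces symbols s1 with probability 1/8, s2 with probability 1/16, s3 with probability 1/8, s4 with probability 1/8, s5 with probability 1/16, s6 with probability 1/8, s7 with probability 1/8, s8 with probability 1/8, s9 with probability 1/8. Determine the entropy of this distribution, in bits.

Each probability is a power of 1/2, so log₂(1/p) is an integer.
H = Σ p·log₂(1/p) = 1/8·3 + 1/16·4 + 1/8·3 + 1/8·3 + 1/16·4 + 1/8·3 + 1/8·3 + 1/8·3 + 1/8·3 = 3.125 bits.

3.125 bits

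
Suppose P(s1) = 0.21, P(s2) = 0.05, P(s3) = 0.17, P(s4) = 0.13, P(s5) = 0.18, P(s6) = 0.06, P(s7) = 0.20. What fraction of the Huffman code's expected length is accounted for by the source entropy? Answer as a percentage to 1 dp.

Entropy H = −Σ p log₂ p ≈ 2.6594 bits.
Huffman merges: 1/20+3/50→11/100; 11/100+13/100→6/25; 17/100+9/50→7/20; 1/5+21/100→41/100; 6/25+7/20→59/100; 41/100+59/100→1. L = 27/10 ≈ 2.7000.
Efficiency = H/L = 2.6594/2.7000 = 98.5%.

98.5%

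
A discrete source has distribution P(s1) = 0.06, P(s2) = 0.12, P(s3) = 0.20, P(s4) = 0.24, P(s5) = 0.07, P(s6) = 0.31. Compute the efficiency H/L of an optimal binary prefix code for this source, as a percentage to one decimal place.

Entropy H = −Σ p log₂ p ≈ 2.3615 bits.
Huffman merges: 3/50+7/100→13/100; 3/25+13/100→1/4; 1/5+6/25→11/25; 1/4+31/100→14/25; 11/25+14/25→1. L = 119/50 ≈ 2.3800.
Efficiency = H/L = 2.3615/2.3800 = 99.2%.

99.2%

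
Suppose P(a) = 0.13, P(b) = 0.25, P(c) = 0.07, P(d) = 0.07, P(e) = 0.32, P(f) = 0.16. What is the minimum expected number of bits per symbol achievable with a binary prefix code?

2.41 bits/symbol

Repeatedly combine the two least-probable nodes; the expected code length is the sum of the merged weights.
merge 7/100 + 7/100 → 7/50
merge 13/100 + 7/50 → 27/100
merge 4/25 + 1/4 → 41/100
merge 27/100 + 8/25 → 59/100
merge 41/100 + 59/100 → 1
L = 7/50 + 27/100 + 41/100 + 59/100 + 1 = 241/100 = 2.41 bits/symbol.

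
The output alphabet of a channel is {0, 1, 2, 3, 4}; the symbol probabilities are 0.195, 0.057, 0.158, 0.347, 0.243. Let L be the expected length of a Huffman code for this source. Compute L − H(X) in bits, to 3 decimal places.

0.073 bits

Entropy H = −Σ p log₂ p ≈ 2.1419 bits.
Huffman merges: 57/1000+79/500→43/200; 39/200+43/200→41/100; 243/1000+347/1000→59/100; 41/100+59/100→1. L = 443/200 ≈ 2.2150.
L − H = 2.2150 − 2.1419 = 0.073 bits.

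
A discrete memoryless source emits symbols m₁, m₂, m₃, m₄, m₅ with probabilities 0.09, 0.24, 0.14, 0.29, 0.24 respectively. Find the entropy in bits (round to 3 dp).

H = −Σ pᵢ log₂ pᵢ.
−0.09·log₂(0.09) = 0.3127
−0.24·log₂(0.24) = 0.4941
−0.14·log₂(0.14) = 0.3971
−0.29·log₂(0.29) = 0.5179
−0.24·log₂(0.24) = 0.4941
Sum ≈ 2.2159 → 2.216 bits.

2.216 bits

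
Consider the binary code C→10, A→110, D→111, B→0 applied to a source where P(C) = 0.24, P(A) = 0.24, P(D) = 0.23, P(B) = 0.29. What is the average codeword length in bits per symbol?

L̄ = Σ pᵢ·ℓᵢ = 0.24·2 + 0.24·3 + 0.23·3 + 0.29·1 = 2.18 bits/symbol.

2.18 bits/symbol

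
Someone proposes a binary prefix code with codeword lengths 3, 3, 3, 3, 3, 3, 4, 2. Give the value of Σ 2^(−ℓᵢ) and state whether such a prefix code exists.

1.0625; no

With common denominator 2^4 = 16: Σ 2^(−ℓᵢ) = 2/16 + 2/16 + 2/16 + 2/16 + 2/16 + 2/16 + 1/16 + 4/16 = 17/16 = 1.0625.
Kraft's inequality requires Σ ≤ 1; here Σ = 1.0625 > 1, so no such prefix code exists.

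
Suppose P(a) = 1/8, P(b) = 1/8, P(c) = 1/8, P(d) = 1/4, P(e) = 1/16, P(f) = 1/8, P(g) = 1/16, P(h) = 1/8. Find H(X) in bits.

Each probability is a power of 1/2, so log₂(1/p) is an integer.
H = Σ p·log₂(1/p) = 1/8·3 + 1/8·3 + 1/8·3 + 1/4·2 + 1/16·4 + 1/8·3 + 1/16·4 + 1/8·3 = 2.875 bits.

2.875 bits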